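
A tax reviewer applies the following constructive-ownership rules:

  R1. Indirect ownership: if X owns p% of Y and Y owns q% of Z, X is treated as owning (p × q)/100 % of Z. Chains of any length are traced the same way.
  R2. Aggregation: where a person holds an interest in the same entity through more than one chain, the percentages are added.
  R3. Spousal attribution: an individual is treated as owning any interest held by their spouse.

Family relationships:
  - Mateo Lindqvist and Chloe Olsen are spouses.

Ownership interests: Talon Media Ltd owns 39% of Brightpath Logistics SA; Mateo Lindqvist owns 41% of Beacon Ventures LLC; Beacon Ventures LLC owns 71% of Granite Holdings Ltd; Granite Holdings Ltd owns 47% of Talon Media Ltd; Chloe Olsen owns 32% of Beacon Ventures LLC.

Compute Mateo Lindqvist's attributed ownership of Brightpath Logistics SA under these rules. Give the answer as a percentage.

9.500439%

By spousal attribution (R3), Mateo Lindqvist is treated as also owning Chloe Olsen's interest in Beacon Ventures LLC, giving 41% + 32% = 73%.
Chain via Beacon Ventures LLC → Granite Holdings Ltd → Talon Media Ltd (R1): 73% × 71% × 47% × 39% = 9.500439% of Brightpath Logistics SA.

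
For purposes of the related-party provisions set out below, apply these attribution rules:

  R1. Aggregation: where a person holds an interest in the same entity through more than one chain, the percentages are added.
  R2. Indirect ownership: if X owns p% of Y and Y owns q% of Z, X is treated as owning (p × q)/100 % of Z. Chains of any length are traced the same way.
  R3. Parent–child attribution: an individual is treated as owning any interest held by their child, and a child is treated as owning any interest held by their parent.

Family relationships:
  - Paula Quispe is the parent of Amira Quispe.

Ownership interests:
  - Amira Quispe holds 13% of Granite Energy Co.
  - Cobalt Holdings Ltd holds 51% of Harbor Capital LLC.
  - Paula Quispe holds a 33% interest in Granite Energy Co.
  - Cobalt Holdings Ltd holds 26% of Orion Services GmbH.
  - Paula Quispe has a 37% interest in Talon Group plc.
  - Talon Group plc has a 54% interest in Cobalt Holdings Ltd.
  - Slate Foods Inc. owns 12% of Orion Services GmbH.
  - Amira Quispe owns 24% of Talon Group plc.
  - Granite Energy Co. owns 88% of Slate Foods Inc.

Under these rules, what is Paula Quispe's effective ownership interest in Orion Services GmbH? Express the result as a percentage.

By parent–child attribution (R3), Paula Quispe is treated as also owning Amira Quispe's interest in Talon Group plc, giving 37% + 24% = 61%.
By parent–child attribution (R3), Paula Quispe is treated as also owning Amira Quispe's interest in Granite Energy Co, giving 33% + 13% = 46%.
Chain via Talon Group plc → Cobalt Holdings Ltd (R2): 61% × 54% × 26% = 8.5644% of Orion Services GmbH.
Chain via Granite Energy Co. → Slate Foods Inc. (R2): 46% × 88% × 12% = 4.8576% of Orion Services GmbH.
Aggregating (R1): 8.5644% + 4.8576% = 13.422%.

13.422%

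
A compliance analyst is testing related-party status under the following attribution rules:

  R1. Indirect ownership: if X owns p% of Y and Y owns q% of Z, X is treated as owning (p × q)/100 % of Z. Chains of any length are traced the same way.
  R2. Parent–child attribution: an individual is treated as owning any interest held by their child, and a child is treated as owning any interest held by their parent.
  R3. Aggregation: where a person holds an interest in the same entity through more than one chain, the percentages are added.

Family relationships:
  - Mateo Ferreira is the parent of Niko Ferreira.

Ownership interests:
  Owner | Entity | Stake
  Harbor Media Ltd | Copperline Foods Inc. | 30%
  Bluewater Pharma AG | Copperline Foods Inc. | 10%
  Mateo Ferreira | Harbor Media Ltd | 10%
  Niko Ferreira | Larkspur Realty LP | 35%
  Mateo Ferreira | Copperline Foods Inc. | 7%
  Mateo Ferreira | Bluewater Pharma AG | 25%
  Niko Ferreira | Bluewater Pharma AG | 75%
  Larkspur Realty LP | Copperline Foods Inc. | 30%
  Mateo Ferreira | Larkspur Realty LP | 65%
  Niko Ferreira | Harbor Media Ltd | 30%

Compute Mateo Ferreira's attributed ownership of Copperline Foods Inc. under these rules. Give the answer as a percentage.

59%

By parent–child attribution (R2), Mateo Ferreira is treated as also owning Niko Ferreira's interest in Bluewater Pharma AG, giving 25% + 75% = 100%.
By parent–child attribution (R2), Mateo Ferreira is treated as also owning Niko Ferreira's interest in Harbor Media Ltd, giving 10% + 30% = 40%.
By parent–child attribution (R2), Mateo Ferreira is treated as also owning Niko Ferreira's interest in Larkspur Realty LP, giving 65% + 35% = 100%.
Chain via Bluewater Pharma AG (R1): 100% × 10% = 10% of Copperline Foods Inc.
Chain via Harbor Media Ltd (R1): 40% × 30% = 12% of Copperline Foods Inc.
Chain via Larkspur Realty LP (R1): 100% × 30% = 30% of Copperline Foods Inc.
Direct interest in Copperline Foods Inc: 7%.
Aggregating (R3): 10% + 12% + 30% + 7% = 59%.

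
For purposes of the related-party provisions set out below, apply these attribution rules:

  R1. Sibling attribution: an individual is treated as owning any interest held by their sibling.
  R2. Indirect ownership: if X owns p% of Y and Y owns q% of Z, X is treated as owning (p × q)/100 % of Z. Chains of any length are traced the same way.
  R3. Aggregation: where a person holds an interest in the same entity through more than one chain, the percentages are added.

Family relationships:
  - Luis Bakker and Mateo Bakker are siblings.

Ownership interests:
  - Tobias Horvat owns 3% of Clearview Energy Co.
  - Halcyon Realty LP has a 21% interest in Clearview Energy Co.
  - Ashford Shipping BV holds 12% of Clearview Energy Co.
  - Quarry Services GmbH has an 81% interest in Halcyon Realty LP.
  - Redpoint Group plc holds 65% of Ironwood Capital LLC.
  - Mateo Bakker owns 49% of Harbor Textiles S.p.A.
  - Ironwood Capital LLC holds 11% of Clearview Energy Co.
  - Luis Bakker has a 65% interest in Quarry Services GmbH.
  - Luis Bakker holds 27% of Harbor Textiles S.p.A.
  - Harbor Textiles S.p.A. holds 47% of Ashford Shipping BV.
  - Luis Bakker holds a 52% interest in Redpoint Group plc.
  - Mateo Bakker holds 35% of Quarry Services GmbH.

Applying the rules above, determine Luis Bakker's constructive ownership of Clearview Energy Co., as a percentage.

By sibling attribution (R1), Luis Bakker is treated as also owning Mateo Bakker's interest in Quarry Services GmbH, giving 65% + 35% = 100%.
By sibling attribution (R1), Luis Bakker is treated as also owning Mateo Bakker's interest in Harbor Textiles S.p.A, giving 27% + 49% = 76%.
Chain via Quarry Services GmbH → Halcyon Realty LP (R2): 100% × 81% × 21% = 17.01% of Clearview Energy Co.
Chain via Harbor Textiles S.p.A. → Ashford Shipping BV (R2): 76% × 47% × 12% = 4.2864% of Clearview Energy Co.
Chain via Redpoint Group plc → Ironwood Capital LLC (R2): 52% × 65% × 11% = 3.718% of Clearview Energy Co.
Aggregating (R3): 17.01% + 4.2864% + 3.718% = 25.0144%.

25.0144%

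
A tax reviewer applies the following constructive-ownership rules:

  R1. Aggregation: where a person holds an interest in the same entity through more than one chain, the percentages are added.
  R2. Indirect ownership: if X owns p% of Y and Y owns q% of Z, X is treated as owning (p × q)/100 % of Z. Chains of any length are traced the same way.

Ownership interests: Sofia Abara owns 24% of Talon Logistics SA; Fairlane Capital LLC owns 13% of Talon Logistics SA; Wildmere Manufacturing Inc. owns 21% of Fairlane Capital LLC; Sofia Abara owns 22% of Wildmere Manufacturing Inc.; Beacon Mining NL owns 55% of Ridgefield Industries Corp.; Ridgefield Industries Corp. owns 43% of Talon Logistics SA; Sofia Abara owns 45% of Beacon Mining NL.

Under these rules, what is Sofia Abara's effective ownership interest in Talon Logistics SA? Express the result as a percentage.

Chain via Beacon Mining NL → Ridgefield Industries Corp. (R2): 45% × 55% × 43% = 10.6425% of Talon Logistics SA.
Chain via Wildmere Manufacturing Inc. → Fairlane Capital LLC (R2): 22% × 21% × 13% = 0.6006% of Talon Logistics SA.
Direct interest in Talon Logistics SA: 24%.
Aggregating (R1): 10.6425% + 0.6006% + 24% = 35.2431%.

35.2431%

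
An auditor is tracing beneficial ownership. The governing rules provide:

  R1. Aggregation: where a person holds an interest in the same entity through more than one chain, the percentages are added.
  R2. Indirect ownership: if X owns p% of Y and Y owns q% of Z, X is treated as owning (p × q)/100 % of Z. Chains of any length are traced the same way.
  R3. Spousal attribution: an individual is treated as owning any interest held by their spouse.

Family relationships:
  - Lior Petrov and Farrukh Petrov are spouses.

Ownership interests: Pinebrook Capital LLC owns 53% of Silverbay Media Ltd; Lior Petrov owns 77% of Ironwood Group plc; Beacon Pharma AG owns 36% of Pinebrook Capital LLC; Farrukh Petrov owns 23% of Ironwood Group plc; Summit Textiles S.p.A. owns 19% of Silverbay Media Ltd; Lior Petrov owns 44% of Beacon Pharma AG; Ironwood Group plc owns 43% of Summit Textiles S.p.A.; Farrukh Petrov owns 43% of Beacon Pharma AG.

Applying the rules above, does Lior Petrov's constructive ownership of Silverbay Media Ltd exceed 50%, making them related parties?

By spousal attribution (R3), Lior Petrov is treated as also owning Farrukh Petrov's interest in Ironwood Group plc, giving 77% + 23% = 100%.
By spousal attribution (R3), Lior Petrov is treated as also owning Farrukh Petrov's interest in Beacon Pharma AG, giving 44% + 43% = 87%.
Chain via Ironwood Group plc → Summit Textiles S.p.A. (R2): 100% × 43% × 19% = 8.17% of Silverbay Media Ltd.
Chain via Beacon Pharma AG → Pinebrook Capital LLC (R2): 87% × 36% × 53% = 16.5996% of Silverbay Media Ltd.
Aggregating (R1): 8.17% + 16.5996% = 24.7696%.
24.7696% does not exceed the 50% threshold, so Lior is not a related party to Silverbay Media Ltd.

No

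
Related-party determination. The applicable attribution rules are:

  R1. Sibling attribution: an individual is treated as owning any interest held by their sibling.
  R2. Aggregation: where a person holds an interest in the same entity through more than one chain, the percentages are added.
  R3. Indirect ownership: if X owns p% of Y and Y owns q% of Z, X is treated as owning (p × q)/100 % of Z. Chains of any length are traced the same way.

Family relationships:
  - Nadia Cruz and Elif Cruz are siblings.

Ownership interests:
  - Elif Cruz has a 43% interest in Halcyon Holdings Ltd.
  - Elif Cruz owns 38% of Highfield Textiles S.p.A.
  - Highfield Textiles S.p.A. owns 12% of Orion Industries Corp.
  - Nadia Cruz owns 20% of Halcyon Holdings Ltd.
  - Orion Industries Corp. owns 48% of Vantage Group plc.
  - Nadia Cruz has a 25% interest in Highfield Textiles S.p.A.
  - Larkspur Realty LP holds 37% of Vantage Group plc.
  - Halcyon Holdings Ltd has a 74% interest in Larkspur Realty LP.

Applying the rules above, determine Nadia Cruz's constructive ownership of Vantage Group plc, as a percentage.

20.8782%

By sibling attribution (R1), Nadia Cruz is treated as also owning Elif Cruz's interest in Halcyon Holdings Ltd, giving 20% + 43% = 63%.
By sibling attribution (R1), Nadia Cruz is treated as also owning Elif Cruz's interest in Highfield Textiles S.p.A, giving 25% + 38% = 63%.
Chain via Halcyon Holdings Ltd → Larkspur Realty LP (R3): 63% × 74% × 37% = 17.2494% of Vantage Group plc.
Chain via Highfield Textiles S.p.A. → Orion Industries Corp. (R3): 63% × 12% × 48% = 3.6288% of Vantage Group plc.
Aggregating (R2): 17.2494% + 3.6288% = 20.8782%.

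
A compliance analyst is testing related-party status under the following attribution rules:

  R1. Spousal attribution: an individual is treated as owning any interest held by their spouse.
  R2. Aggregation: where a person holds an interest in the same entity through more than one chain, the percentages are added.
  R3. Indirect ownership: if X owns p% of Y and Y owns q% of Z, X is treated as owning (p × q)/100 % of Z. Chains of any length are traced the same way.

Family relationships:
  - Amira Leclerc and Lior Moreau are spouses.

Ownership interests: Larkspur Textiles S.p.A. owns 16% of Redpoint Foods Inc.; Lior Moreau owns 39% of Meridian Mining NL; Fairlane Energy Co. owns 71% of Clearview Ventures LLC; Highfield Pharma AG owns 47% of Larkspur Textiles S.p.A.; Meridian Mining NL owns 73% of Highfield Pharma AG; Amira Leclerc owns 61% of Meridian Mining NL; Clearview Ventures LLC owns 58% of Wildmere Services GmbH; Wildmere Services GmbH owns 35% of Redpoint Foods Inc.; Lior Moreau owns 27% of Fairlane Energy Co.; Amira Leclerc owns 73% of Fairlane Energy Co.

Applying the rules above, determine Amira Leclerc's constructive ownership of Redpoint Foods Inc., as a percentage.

19.9026%

By spousal attribution (R1), Amira Leclerc is treated as also owning Lior Moreau's interest in Meridian Mining NL, giving 61% + 39% = 100%.
By spousal attribution (R1), Amira Leclerc is treated as also owning Lior Moreau's interest in Fairlane Energy Co, giving 73% + 27% = 100%.
Chain via Meridian Mining NL → Highfield Pharma AG → Larkspur Textiles S.p.A. (R3): 100% × 73% × 47% × 16% = 5.4896% of Redpoint Foods Inc.
Chain via Fairlane Energy Co. → Clearview Ventures LLC → Wildmere Services GmbH (R3): 100% × 71% × 58% × 35% = 14.413% of Redpoint Foods Inc.
Aggregating (R2): 5.4896% + 14.413% = 19.9026%.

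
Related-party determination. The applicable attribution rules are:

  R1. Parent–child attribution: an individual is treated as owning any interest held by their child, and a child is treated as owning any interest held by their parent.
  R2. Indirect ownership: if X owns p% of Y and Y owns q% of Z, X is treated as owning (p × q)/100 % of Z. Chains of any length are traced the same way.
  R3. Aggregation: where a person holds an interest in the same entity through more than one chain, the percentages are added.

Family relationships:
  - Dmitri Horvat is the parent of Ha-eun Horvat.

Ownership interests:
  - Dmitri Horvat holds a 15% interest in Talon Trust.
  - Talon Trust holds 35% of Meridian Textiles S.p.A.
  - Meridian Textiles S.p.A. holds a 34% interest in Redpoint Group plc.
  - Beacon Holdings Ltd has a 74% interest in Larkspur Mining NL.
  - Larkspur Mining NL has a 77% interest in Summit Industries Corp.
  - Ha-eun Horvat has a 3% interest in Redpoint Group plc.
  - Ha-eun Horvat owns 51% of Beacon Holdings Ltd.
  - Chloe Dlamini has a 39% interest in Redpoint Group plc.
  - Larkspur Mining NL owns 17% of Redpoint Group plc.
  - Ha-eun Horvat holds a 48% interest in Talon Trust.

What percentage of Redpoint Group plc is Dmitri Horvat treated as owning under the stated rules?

16.9128%

By parent–child attribution (R1), Dmitri Horvat is treated as also owning Ha-eun Horvat's interest in Talon Trust, giving 15% + 48% = 63%.
By parent–child attribution (R1), Dmitri Horvat is treated as owning Ha-eun Horvat's 51% interest in Beacon Holdings Ltd.
By parent–child attribution (R1), Dmitri Horvat is treated as owning Ha-eun Horvat's 3% interest in Redpoint Group plc.
Chain via Talon Trust → Meridian Textiles S.p.A. (R2): 63% × 35% × 34% = 7.497% of Redpoint Group plc.
Chain via Beacon Holdings Ltd → Larkspur Mining NL (R2): 51% × 74% × 17% = 6.4158% of Redpoint Group plc.
Direct interest in Redpoint Group plc: 3%.
Aggregating (R3): 7.497% + 6.4158% + 3% = 16.9128%.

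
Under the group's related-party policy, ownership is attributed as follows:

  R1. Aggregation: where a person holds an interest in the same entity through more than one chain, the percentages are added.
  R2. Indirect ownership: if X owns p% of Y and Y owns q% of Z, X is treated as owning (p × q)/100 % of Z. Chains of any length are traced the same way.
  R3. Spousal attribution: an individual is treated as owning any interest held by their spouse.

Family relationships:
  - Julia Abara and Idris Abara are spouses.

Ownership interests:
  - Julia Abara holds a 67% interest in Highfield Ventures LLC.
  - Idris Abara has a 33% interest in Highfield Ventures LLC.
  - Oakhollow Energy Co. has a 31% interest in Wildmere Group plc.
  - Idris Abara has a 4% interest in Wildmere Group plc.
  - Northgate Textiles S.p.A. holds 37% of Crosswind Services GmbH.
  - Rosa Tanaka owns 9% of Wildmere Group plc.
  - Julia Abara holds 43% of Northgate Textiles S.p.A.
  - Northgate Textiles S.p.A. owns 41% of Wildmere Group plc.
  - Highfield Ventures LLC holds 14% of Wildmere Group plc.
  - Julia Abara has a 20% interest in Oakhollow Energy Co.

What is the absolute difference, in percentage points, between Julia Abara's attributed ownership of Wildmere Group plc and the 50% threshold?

8.17

By spousal attribution (R3), Julia Abara is treated as also owning Idris Abara's interest in Highfield Ventures LLC, giving 67% + 33% = 100%.
By spousal attribution (R3), Julia Abara is treated as owning Idris Abara's 4% interest in Wildmere Group plc.
Chain via Northgate Textiles S.p.A. (R2): 43% × 41% = 17.63% of Wildmere Group plc.
Chain via Highfield Ventures LLC (R2): 100% × 14% = 14% of Wildmere Group plc.
Chain via Oakhollow Energy Co. (R2): 20% × 31% = 6.2% of Wildmere Group plc.
Direct interest in Wildmere Group plc: 4%.
Aggregating (R1): 17.63% + 14% + 6.2% + 4% = 41.83%.
41.83% falls short of the 50% threshold by 8.17 percentage points.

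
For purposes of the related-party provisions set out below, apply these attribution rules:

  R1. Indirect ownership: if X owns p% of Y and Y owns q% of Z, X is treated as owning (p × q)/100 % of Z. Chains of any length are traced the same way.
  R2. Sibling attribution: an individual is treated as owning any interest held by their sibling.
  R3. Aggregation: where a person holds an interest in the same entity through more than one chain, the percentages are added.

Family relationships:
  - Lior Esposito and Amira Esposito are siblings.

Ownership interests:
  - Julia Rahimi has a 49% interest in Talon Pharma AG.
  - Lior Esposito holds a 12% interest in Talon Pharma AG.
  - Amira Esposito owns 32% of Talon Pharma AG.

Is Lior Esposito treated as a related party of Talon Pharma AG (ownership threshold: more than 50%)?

By sibling attribution (R2), Lior Esposito is treated as also owning Amira Esposito's interest in Talon Pharma AG, giving 12% + 32% = 44%.
Direct interest in Talon Pharma AG: 44%.
44% does not exceed the 50% threshold, so Lior is not a related party to Talon Pharma AG.

No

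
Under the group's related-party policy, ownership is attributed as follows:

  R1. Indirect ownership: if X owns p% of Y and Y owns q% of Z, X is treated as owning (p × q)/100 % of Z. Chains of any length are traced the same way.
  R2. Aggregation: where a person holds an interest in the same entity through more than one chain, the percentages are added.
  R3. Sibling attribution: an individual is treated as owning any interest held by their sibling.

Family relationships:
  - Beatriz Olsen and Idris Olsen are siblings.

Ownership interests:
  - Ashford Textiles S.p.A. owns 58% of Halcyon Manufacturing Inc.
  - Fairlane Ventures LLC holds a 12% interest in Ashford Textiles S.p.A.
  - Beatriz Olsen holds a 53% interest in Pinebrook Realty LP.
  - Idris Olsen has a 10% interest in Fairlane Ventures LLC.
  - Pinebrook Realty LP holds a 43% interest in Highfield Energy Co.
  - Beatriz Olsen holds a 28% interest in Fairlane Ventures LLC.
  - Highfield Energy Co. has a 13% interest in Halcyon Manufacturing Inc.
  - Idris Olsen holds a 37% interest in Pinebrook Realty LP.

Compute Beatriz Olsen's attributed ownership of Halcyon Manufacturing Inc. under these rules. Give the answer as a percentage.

By sibling attribution (R3), Beatriz Olsen is treated as also owning Idris Olsen's interest in Pinebrook Realty LP, giving 53% + 37% = 90%.
By sibling attribution (R3), Beatriz Olsen is treated as also owning Idris Olsen's interest in Fairlane Ventures LLC, giving 28% + 10% = 38%.
Chain via Pinebrook Realty LP → Highfield Energy Co. (R1): 90% × 43% × 13% = 5.031% of Halcyon Manufacturing Inc.
Chain via Fairlane Ventures LLC → Ashford Textiles S.p.A. (R1): 38% × 12% × 58% = 2.6448% of Halcyon Manufacturing Inc.
Aggregating (R2): 5.031% + 2.6448% = 7.6758%.

7.6758%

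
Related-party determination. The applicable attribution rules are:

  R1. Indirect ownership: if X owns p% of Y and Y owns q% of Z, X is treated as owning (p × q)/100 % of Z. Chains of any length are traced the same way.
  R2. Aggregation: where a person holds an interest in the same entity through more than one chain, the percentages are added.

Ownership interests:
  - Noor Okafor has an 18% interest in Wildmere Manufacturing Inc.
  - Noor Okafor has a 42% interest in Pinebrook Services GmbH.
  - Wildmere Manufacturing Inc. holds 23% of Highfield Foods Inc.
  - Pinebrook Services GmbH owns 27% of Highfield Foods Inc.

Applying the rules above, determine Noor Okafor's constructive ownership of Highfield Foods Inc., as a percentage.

Chain via Wildmere Manufacturing Inc. (R1): 18% × 23% = 4.14% of Highfield Foods Inc.
Chain via Pinebrook Services GmbH (R1): 42% × 27% = 11.34% of Highfield Foods Inc.
Aggregating (R2): 4.14% + 11.34% = 15.48%.

15.48%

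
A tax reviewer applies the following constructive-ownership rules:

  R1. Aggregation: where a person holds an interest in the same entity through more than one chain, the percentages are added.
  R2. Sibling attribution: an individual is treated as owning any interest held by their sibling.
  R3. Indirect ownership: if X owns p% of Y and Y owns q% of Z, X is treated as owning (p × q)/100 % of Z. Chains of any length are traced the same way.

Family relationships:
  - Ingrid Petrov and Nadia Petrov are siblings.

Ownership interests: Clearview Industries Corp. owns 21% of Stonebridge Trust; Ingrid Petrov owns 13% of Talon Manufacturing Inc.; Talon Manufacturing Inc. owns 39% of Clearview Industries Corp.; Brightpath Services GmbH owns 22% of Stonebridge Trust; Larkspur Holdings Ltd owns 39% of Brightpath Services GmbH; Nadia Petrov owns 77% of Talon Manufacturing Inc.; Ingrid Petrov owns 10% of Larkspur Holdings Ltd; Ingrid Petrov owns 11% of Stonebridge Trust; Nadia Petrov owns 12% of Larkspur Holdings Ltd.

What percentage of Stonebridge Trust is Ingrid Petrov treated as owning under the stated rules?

By sibling attribution (R2), Ingrid Petrov is treated as also owning Nadia Petrov's interest in Talon Manufacturing Inc, giving 13% + 77% = 90%.
By sibling attribution (R2), Ingrid Petrov is treated as also owning Nadia Petrov's interest in Larkspur Holdings Ltd, giving 10% + 12% = 22%.
Chain via Talon Manufacturing Inc. → Clearview Industries Corp. (R3): 90% × 39% × 21% = 7.371% of Stonebridge Trust.
Chain via Larkspur Holdings Ltd → Brightpath Services GmbH (R3): 22% × 39% × 22% = 1.8876% of Stonebridge Trust.
Direct interest in Stonebridge Trust: 11%.
Aggregating (R1): 7.371% + 1.8876% + 11% = 20.2586%.

20.2586%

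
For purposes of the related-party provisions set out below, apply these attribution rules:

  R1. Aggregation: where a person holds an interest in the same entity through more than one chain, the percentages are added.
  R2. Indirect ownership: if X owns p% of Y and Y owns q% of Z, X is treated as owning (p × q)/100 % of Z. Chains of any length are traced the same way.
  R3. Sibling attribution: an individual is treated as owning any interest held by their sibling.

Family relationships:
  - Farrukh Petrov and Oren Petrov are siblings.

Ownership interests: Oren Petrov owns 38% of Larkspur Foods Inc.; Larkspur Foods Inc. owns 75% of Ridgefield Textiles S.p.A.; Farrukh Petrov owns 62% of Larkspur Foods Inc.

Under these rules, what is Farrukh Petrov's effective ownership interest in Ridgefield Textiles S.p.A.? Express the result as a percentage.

By sibling attribution (R3), Farrukh Petrov is treated as also owning Oren Petrov's interest in Larkspur Foods Inc, giving 62% + 38% = 100%.
Chain via Larkspur Foods Inc. (R2): 100% × 75% = 75% of Ridgefield Textiles S.p.A.

75%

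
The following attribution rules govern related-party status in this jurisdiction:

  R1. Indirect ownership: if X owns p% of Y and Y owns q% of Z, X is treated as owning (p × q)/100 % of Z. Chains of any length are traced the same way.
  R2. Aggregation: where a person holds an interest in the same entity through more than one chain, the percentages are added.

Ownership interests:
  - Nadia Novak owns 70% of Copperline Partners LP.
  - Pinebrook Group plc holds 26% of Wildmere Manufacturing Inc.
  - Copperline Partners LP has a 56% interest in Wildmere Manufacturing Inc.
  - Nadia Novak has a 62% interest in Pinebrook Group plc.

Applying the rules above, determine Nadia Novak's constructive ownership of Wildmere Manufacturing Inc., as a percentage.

Chain via Copperline Partners LP (R1): 70% × 56% = 39.2% of Wildmere Manufacturing Inc.
Chain via Pinebrook Group plc (R1): 62% × 26% = 16.12% of Wildmere Manufacturing Inc.
Aggregating (R2): 39.2% + 16.12% = 55.32%.

55.32%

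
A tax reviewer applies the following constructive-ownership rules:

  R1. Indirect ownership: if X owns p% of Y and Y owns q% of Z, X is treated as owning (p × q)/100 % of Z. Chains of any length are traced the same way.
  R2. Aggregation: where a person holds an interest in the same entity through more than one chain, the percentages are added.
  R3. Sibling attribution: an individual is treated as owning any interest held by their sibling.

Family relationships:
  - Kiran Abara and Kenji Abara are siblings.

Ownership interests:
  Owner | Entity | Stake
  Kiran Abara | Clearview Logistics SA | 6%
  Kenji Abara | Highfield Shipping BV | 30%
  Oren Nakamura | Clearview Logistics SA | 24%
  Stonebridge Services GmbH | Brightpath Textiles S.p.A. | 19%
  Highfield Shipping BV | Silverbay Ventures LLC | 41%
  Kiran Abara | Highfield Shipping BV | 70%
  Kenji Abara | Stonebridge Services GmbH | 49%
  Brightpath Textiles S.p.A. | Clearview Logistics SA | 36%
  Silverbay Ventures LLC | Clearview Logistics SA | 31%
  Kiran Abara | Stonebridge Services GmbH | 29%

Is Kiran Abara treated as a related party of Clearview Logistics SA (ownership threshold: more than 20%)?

Yes

By sibling attribution (R3), Kiran Abara is treated as also owning Kenji Abara's interest in Highfield Shipping BV, giving 70% + 30% = 100%.
By sibling attribution (R3), Kiran Abara is treated as also owning Kenji Abara's interest in Stonebridge Services GmbH, giving 29% + 49% = 78%.
Chain via Highfield Shipping BV → Silverbay Ventures LLC (R1): 100% × 41% × 31% = 12.71% of Clearview Logistics SA.
Chain via Stonebridge Services GmbH → Brightpath Textiles S.p.A. (R1): 78% × 19% × 36% = 5.3352% of Clearview Logistics SA.
Direct interest in Clearview Logistics SA: 6%.
Aggregating (R2): 12.71% + 5.3352% + 6% = 24.0452%.
24.0452% exceeds the 20% threshold, so Kiran is a related party to Clearview Logistics SA.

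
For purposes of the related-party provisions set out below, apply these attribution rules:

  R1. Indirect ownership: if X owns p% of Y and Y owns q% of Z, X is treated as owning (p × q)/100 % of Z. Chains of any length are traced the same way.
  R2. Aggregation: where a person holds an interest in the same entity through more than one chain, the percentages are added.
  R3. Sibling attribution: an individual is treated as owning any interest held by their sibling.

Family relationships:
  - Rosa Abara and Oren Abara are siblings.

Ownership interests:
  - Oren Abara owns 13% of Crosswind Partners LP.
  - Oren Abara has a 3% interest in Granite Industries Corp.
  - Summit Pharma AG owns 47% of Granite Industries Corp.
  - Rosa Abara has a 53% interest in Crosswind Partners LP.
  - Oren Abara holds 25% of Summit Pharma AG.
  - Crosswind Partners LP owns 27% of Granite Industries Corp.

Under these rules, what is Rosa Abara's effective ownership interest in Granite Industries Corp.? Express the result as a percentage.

32.57%

By sibling attribution (R3), Rosa Abara is treated as also owning Oren Abara's interest in Crosswind Partners LP, giving 53% + 13% = 66%.
By sibling attribution (R3), Rosa Abara is treated as owning Oren Abara's 25% interest in Summit Pharma AG.
By sibling attribution (R3), Rosa Abara is treated as owning Oren Abara's 3% interest in Granite Industries Corp.
Chain via Crosswind Partners LP (R1): 66% × 27% = 17.82% of Granite Industries Corp.
Chain via Summit Pharma AG (R1): 25% × 47% = 11.75% of Granite Industries Corp.
Direct interest in Granite Industries Corp: 3%.
Aggregating (R2): 17.82% + 11.75% + 3% = 32.57%.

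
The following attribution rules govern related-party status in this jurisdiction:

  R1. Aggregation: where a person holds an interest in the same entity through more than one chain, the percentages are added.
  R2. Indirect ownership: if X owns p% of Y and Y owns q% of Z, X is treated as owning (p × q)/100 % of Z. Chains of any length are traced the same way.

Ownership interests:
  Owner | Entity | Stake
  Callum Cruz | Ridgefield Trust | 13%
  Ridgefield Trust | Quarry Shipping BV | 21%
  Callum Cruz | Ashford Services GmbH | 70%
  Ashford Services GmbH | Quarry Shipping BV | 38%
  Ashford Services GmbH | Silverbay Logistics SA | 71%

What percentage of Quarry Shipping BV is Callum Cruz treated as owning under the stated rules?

Chain via Ridgefield Trust (R2): 13% × 21% = 2.73% of Quarry Shipping BV.
Chain via Ashford Services GmbH (R2): 70% × 38% = 26.6% of Quarry Shipping BV.
Aggregating (R1): 2.73% + 26.6% = 29.33%.

29.33%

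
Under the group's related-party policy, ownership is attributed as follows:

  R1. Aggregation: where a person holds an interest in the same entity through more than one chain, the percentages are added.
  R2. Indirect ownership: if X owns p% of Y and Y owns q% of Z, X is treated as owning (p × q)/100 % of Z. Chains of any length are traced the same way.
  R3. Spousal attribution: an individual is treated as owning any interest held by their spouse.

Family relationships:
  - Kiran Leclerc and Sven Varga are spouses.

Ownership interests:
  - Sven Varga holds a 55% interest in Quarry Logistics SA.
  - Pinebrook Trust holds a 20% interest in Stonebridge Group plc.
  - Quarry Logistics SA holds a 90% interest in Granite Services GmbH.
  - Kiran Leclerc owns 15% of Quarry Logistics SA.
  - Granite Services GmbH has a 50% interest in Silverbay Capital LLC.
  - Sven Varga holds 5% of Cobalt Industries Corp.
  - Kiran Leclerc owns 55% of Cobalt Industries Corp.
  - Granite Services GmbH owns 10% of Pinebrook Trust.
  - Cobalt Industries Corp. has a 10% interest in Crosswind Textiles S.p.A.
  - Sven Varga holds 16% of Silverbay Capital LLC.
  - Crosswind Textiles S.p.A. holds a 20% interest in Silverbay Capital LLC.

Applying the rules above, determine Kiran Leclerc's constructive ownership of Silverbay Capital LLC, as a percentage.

By spousal attribution (R3), Kiran Leclerc is treated as also owning Sven Varga's interest in Cobalt Industries Corp, giving 55% + 5% = 60%.
By spousal attribution (R3), Kiran Leclerc is treated as also owning Sven Varga's interest in Quarry Logistics SA, giving 15% + 55% = 70%.
By spousal attribution (R3), Kiran Leclerc is treated as owning Sven Varga's 16% interest in Silverbay Capital LLC.
Chain via Cobalt Industries Corp. → Crosswind Textiles S.p.A. (R2): 60% × 10% × 20% = 1.2% of Silverbay Capital LLC.
Chain via Quarry Logistics SA → Granite Services GmbH (R2): 70% × 90% × 50% = 31.5% of Silverbay Capital LLC.
Direct interest in Silverbay Capital LLC: 16%.
Aggregating (R1): 1.2% + 31.5% + 16% = 48.7%.

48.7%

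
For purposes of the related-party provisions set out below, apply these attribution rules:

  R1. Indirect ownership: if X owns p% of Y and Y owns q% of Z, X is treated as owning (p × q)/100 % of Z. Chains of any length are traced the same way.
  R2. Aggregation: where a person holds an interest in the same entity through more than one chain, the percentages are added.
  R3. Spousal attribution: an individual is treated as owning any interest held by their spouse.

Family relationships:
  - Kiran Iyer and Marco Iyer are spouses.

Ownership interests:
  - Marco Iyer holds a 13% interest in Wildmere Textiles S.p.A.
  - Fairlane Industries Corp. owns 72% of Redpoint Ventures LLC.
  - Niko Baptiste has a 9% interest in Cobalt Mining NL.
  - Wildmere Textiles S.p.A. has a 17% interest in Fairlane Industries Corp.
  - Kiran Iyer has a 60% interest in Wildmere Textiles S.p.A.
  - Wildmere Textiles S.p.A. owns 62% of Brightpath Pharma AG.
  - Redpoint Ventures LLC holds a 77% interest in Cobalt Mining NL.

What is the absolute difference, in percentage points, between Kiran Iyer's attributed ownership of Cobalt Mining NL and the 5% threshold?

By spousal attribution (R3), Kiran Iyer is treated as also owning Marco Iyer's interest in Wildmere Textiles S.p.A, giving 60% + 13% = 73%.
Chain via Wildmere Textiles S.p.A. → Fairlane Industries Corp. → Redpoint Ventures LLC (R1): 73% × 17% × 72% × 77% = 6.880104% of Cobalt Mining NL.
6.880104% exceeds the 5% threshold by 1.880104 percentage points.

1.880104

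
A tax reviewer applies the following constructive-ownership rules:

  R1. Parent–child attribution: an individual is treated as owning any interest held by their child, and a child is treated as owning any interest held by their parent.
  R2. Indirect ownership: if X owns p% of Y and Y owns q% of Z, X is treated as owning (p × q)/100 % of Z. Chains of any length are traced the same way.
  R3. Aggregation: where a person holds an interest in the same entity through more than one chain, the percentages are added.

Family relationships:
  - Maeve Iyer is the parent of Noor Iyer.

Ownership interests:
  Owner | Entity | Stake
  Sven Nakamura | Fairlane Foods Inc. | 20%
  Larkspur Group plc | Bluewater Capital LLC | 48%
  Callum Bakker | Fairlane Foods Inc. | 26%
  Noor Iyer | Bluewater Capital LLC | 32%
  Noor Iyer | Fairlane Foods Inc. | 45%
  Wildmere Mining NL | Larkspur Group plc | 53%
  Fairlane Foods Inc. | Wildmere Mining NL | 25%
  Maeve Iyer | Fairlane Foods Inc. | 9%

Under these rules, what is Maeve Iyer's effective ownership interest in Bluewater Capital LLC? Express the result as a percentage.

35.4344%

By parent–child attribution (R1), Maeve Iyer is treated as also owning Noor Iyer's interest in Fairlane Foods Inc, giving 9% + 45% = 54%.
By parent–child attribution (R1), Maeve Iyer is treated as owning Noor Iyer's 32% interest in Bluewater Capital LLC.
Chain via Fairlane Foods Inc. → Wildmere Mining NL → Larkspur Group plc (R2): 54% × 25% × 53% × 48% = 3.4344% of Bluewater Capital LLC.
Direct interest in Bluewater Capital LLC: 32%.
Aggregating (R3): 3.4344% + 32% = 35.4344%.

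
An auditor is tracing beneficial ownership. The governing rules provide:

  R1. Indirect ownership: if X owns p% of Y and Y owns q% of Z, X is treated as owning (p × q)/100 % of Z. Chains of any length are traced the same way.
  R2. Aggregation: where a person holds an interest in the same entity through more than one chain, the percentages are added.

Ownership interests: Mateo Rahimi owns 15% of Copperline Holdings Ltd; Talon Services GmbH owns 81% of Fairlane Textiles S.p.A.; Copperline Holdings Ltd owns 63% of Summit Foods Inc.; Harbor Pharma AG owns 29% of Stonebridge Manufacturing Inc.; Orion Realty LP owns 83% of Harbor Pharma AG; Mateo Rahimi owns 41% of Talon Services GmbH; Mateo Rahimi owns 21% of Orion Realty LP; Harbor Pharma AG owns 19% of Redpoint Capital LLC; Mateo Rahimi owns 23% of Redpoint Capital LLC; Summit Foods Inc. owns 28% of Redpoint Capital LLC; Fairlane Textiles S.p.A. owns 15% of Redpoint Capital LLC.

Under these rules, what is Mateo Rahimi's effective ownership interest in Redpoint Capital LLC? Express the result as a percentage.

33.9392%

Chain via Copperline Holdings Ltd → Summit Foods Inc. (R1): 15% × 63% × 28% = 2.646% of Redpoint Capital LLC.
Chain via Orion Realty LP → Harbor Pharma AG (R1): 21% × 83% × 19% = 3.3117% of Redpoint Capital LLC.
Chain via Talon Services GmbH → Fairlane Textiles S.p.A. (R1): 41% × 81% × 15% = 4.9815% of Redpoint Capital LLC.
Direct interest in Redpoint Capital LLC: 23%.
Aggregating (R2): 2.646% + 3.3117% + 4.9815% + 23% = 33.9392%.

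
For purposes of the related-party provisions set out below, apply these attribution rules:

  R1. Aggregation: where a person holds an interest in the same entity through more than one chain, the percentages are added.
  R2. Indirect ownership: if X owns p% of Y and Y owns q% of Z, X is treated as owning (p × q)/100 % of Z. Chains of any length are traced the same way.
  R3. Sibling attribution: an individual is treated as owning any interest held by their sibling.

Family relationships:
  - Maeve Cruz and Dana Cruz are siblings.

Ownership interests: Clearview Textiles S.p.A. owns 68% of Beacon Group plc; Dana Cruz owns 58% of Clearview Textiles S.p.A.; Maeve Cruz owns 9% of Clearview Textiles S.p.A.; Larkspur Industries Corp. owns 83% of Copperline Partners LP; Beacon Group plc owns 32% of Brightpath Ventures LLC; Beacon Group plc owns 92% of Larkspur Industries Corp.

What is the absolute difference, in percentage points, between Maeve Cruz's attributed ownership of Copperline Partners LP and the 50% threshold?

15.210384

By sibling attribution (R3), Maeve Cruz is treated as also owning Dana Cruz's interest in Clearview Textiles S.p.A, giving 9% + 58% = 67%.
Chain via Clearview Textiles S.p.A. → Beacon Group plc → Larkspur Industries Corp. (R2): 67% × 68% × 92% × 83% = 34.789616% of Copperline Partners LP.
34.789616% falls short of the 50% threshold by 15.210384 percentage points.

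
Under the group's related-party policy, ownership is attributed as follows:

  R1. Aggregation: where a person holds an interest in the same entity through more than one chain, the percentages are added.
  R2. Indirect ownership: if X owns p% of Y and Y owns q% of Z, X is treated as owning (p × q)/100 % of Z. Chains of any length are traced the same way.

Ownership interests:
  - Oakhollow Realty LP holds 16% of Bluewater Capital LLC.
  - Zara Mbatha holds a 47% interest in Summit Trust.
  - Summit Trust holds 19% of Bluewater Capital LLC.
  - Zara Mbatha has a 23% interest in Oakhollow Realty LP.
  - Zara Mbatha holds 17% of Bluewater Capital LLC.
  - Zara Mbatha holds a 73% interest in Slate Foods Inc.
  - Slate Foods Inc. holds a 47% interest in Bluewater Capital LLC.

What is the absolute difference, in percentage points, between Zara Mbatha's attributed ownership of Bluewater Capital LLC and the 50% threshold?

13.92

Chain via Slate Foods Inc. (R2): 73% × 47% = 34.31% of Bluewater Capital LLC.
Chain via Oakhollow Realty LP (R2): 23% × 16% = 3.68% of Bluewater Capital LLC.
Chain via Summit Trust (R2): 47% × 19% = 8.93% of Bluewater Capital LLC.
Direct interest in Bluewater Capital LLC: 17%.
Aggregating (R1): 34.31% + 3.68% + 8.93% + 17% = 63.92%.
63.92% exceeds the 50% threshold by 13.92 percentage points.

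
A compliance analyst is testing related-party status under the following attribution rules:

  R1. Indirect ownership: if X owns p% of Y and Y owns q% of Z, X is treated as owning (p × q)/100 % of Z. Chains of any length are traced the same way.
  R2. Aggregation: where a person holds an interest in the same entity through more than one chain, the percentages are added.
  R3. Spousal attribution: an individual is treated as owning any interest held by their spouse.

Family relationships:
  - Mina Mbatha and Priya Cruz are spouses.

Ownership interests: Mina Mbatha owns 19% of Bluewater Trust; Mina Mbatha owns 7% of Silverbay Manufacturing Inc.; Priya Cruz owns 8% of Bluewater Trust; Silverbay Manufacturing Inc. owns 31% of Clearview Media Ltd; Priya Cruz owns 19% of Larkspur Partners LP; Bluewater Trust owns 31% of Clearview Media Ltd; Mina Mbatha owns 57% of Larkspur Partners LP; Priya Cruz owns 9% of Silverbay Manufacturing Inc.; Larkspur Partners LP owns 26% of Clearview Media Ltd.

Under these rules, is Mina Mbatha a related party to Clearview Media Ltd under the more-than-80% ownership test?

No

By spousal attribution (R3), Mina Mbatha is treated as also owning Priya Cruz's interest in Bluewater Trust, giving 19% + 8% = 27%.
By spousal attribution (R3), Mina Mbatha is treated as also owning Priya Cruz's interest in Larkspur Partners LP, giving 57% + 19% = 76%.
By spousal attribution (R3), Mina Mbatha is treated as also owning Priya Cruz's interest in Silverbay Manufacturing Inc, giving 7% + 9% = 16%.
Chain via Bluewater Trust (R1): 27% × 31% = 8.37% of Clearview Media Ltd.
Chain via Larkspur Partners LP (R1): 76% × 26% = 19.76% of Clearview Media Ltd.
Chain via Silverbay Manufacturing Inc. (R1): 16% × 31% = 4.96% of Clearview Media Ltd.
Aggregating (R2): 8.37% + 19.76% + 4.96% = 33.09%.
33.09% does not exceed the 80% threshold, so Mina is not a related party to Clearview Media Ltd.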